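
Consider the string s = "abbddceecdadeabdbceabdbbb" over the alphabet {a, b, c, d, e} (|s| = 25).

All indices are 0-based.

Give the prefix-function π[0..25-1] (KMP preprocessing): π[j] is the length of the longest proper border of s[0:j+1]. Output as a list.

π[0] = 0
j=1 s[j]='b': π[1]=0 (border '')
j=2 s[j]='b': π[2]=0 (border '')
j=3 s[j]='d': π[3]=0 (border '')
j=4 s[j]='d': π[4]=0 (border '')
j=5 s[j]='c': π[5]=0 (border '')
j=6 s[j]='e': π[6]=0 (border '')
j=7 s[j]='e': π[7]=0 (border '')
j=8 s[j]='c': π[8]=0 (border '')
j=9 s[j]='d': π[9]=0 (border '')
j=10 s[j]='a': π[10]=1 (border 'a')
j=11 s[j]='d': k: 1→0; π[11]=0 (border '')
j=12 s[j]='e': π[12]=0 (border '')
j=13 s[j]='a': π[13]=1 (border 'a')
j=14 s[j]='b': π[14]=2 (border 'ab')
j=15 s[j]='d': k: 2→0; π[15]=0 (border '')
j=16 s[j]='b': π[16]=0 (border '')
j=17 s[j]='c': π[17]=0 (border '')
j=18 s[j]='e': π[18]=0 (border '')
j=19 s[j]='a': π[19]=1 (border 'a')
j=20 s[j]='b': π[20]=2 (border 'ab')
j=21 s[j]='d': k: 2→0; π[21]=0 (border '')
j=22 s[j]='b': π[22]=0 (border '')
j=23 s[j]='b': π[23]=0 (border '')
j=24 s[j]='b': π[24]=0 (border '')

[0, 0, 0, 0, 0, 0, 0, 0, 0, 0, 1, 0, 0, 1, 2, 0, 0, 0, 0, 1, 2, 0, 0, 0, 0]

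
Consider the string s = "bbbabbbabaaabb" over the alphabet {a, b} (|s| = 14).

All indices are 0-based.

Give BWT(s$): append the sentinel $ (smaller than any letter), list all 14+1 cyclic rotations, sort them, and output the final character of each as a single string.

bbababbabbabba$

rank  rotation         last
    0  $bbbabbbabaaabb  b
    1  aaabb$bbbabbbab  b
    2  aabb$bbbabbbaba  a
    3  abaaabb$bbbabbb  b
    4  abb$bbbabbbabaa  a
    5  abbbabaaabb$bbb  b
    6  b$bbbabbbabaaab  b
    7  baaabb$bbbabbba  a
    8  babaaabb$bbbabb  b
    9  babbbabaaabb$bb  b
   10  bb$bbbabbbabaaa  a
   11  bbabaaabb$bbbab  b
   12  bbabbbabaaabb$b  b
   13  bbbabaaabb$bbba  a
   14  bbbabbbabaaabb$  $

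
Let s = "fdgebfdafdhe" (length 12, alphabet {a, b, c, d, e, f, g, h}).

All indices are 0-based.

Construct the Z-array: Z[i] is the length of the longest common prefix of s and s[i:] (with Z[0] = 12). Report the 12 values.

Z[0]=12
i=1: i≥r, start 0; Z[1]=0
i=2: i≥r, start 0; Z[2]=0
i=3: i≥r, start 0; Z[3]=0
i=4: i≥r, start 0; Z[4]=0
i=5: i≥r, start 0; Z[5]=2 scan→box=[5,7)
i=6: min(r-i=1, Z[1]=0)=0; Z[6]=0
i=7: i≥r, start 0; Z[7]=0
i=8: i≥r, start 0; Z[8]=2 scan→box=[8,10)
i=9: min(r-i=1, Z[1]=0)=0; Z[9]=0
i=10: i≥r, start 0; Z[10]=0
i=11: i≥r, start 0; Z[11]=0

[12, 0, 0, 0, 0, 2, 0, 0, 2, 0, 0, 0]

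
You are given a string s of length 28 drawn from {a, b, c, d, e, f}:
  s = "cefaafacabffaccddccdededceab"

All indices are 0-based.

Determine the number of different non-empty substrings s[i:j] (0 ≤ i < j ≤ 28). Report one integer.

sorted suffixes:
  #0 SA[0]=3  'aafacabffaccddccdededceab'
  #1 SA[1]=26  'ab'
  #2 SA[2]=8  'abffaccddccdededceab'
  #3 SA[3]=6  'acabffaccddccdededceab'
  #4 SA[4]=12  'accddccdededceab'
  #5 SA[5]=4  'afacabffaccddccdededceab'
  #6 SA[6]=27  'b'
  #7 SA[7]=9  'bffaccddccdededceab'
  #8 SA[8]=7  'cabffaccddccdededceab'
  #9 SA[9]=13  'ccddccdededceab'
  #10 SA[10]=17  'ccdededceab'
  #11 SA[11]=14  'cddccdededceab'
  #12 SA[12]=18  'cdededceab'
  #13 SA[13]=24  'ceab'
  #14 SA[14]=0  'cefaafacabffaccddccdededceab'
  #15 SA[15]=16  'dccdededceab'
  #16 SA[16]=23  'dceab'
  #17 SA[17]=15  'ddccdededceab'
  #18 SA[18]=21  'dedceab'
  #19 SA[19]=19  'dededceab'
  #20 SA[20]=25  'eab'
  #21 SA[21]=22  'edceab'
  #22 SA[22]=20  'ededceab'
  #23 SA[23]=1  'efaafacabffaccddccdededceab'
  #24 SA[24]=2  'faafacabffaccddccdededceab'
  #25 SA[25]=5  'facabffaccddccdededceab'
  #26 SA[26]=11  'faccddccdededceab'
  #27 SA[27]=10  'ffaccddccdededceab'

SA = [3, 26, 8, 6, 12, 4, 27, 9, 7, 13, 17, 14, 18, 24, 0, 16, 23, 15, 21, 19, 25, 22, 20, 1, 2, 5, 11, 10]
[i] adj suffixes → lcp
  [1] 3/26 → 1 ('a')
  [2] 26/8 → 2 ('ab')
  [3] 8/6 → 1 ('a')
  [4] 6/12 → 2 ('ac')
  [5] 12/4 → 1 ('a')
  [6] 4/27 → 0 ('')
  [7] 27/9 → 1 ('b')
  [8] 9/7 → 0 ('')
  [9] 7/13 → 1 ('c')
  [10] 13/17 → 3 ('ccd')
  [11] 17/14 → 1 ('c')
  [12] 14/18 → 2 ('cd')
  [13] 18/24 → 1 ('c')
  [14] 24/0 → 2 ('ce')
  [15] 0/16 → 0 ('')
  [16] 16/23 → 2 ('dc')
  [17] 23/15 → 1 ('d')
  [18] 15/21 → 1 ('d')
  [19] 21/19 → 3 ('ded')
  [20] 19/25 → 0 ('')
  [21] 25/22 → 1 ('e')
  [22] 22/20 → 2 ('ed')
  [23] 20/1 → 1 ('e')
  [24] 1/2 → 0 ('')
  [25] 2/5 → 2 ('fa')
  [26] 5/11 → 3 ('fac')
  [27] 11/10 → 1 ('f')

n(n+1)/2 = 28·29/2 = 406
Σ LCP = 0 + 1 + 2 + 1 + 2 + 1 + 0 + 1 + 0 + 1 + 3 + 1 + 2 + 1 + 2 + 0 + 2 + 1 + 1 + 3 + 0 + 1 + 2 + 1 + 0 + 2 + 3 + 1 = 35
distinct = 406 − 35 = 371

371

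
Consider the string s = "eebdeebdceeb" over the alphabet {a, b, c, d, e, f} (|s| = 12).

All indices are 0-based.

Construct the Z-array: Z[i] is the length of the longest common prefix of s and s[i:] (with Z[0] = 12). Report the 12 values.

Z[0]=12
i=1: outside box; Z[1]=1 grow→box=[1,2)
i=2: outside box; Z[2]=0
i=3: outside box; Z[3]=0
i=4: outside box; Z[4]=4 grow→box=[4,8)
i=5: min(r-i=3, Z[1]=1)=1; Z[5]=1
i=6: min(r-i=2, Z[2]=0)=0; Z[6]=0
i=7: min(r-i=1, Z[3]=0)=0; Z[7]=0
i=8: outside box; Z[8]=0
i=9: outside box; Z[9]=3 grow→box=[9,12)
i=10: min(r-i=2, Z[1]=1)=1; Z[10]=1
i=11: min(r-i=1, Z[2]=0)=0; Z[11]=0

[12, 1, 0, 0, 4, 1, 0, 0, 0, 3, 1, 0]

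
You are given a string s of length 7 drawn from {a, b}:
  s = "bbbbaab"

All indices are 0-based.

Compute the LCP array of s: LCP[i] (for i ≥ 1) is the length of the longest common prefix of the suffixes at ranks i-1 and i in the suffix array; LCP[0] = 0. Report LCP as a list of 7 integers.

sorted suffixes:
  #0 SA[0]=4  'aab'
  #1 SA[1]=5  'ab'
  #2 SA[2]=6  'b'
  #3 SA[3]=3  'baab'
  #4 SA[4]=2  'bbaab'
  #5 SA[5]=1  'bbbaab'
  #6 SA[6]=0  'bbbbaab'

SA = [4, 5, 6, 3, 2, 1, 0]
[i] adj suffixes → lcp
  [1] 4/5 → 1 ('a')
  [2] 5/6 → 0 ('')
  [3] 6/3 → 1 ('b')
  [4] 3/2 → 1 ('b')
  [5] 2/1 → 2 ('bb')
  [6] 1/0 → 3 ('bbb')

[0, 1, 0, 1, 1, 2, 3]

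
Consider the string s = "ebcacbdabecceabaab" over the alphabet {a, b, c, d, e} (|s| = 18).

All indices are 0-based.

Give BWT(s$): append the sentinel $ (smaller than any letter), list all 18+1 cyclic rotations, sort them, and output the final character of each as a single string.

rank  rotation             last
    0  $ebcacbdabecceabaab  b
    1  aab$ebcacbdabecceab  b
    2  ab$ebcacbdabecceaba  a
    3  abaab$ebcacbdabecce  e
    4  abecceabaab$ebcacbd  d
    5  acbdabecceabaab$ebc  c
    6  b$ebcacbdabecceabaa  a
    7  baab$ebcacbdabeccea  a
    8  bcacbdabecceabaab$e  e
    9  bdabecceabaab$ebcac  c
   10  becceabaab$ebcacbda  a
   11  cacbdabecceabaab$eb  b
   12  cbdabecceabaab$ebca  a
   13  cceabaab$ebcacbdabe  e
   14  ceabaab$ebcacbdabec  c
   15  dabecceabaab$ebcacb  b
   16  eabaab$ebcacbdabecc  c
   17  ebcacbdabecceabaab$  $
   18  ecceabaab$ebcacbdab  b

bbaedcaaecabaecbc$b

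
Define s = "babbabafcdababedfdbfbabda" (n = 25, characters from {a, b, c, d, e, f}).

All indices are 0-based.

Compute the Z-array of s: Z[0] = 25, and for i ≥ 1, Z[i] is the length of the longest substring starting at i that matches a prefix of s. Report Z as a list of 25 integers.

[25, 0, 1, 3, 0, 2, 0, 0, 0, 0, 0, 3, 0, 1, 0, 0, 0, 0, 1, 0, 3, 0, 1, 0, 0]

Z[0]=25
i=1: i≥r, start 0; Z[1]=0
i=2: i≥r, start 0; Z[2]=1 grow→box=[2,3)
i=3: i≥r, start 0; Z[3]=3 grow→box=[3,6)
i=4: min(r-i=2, Z[1]=0)=0; Z[4]=0
i=5: min(r-i=1, Z[2]=1)=1; Z[5]=2 grow→box=[5,7)
i=6: min(r-i=1, Z[1]=0)=0; Z[6]=0
i=7: i≥r, start 0; Z[7]=0
i=8: i≥r, start 0; Z[8]=0
i=9: i≥r, start 0; Z[9]=0
i=10: i≥r, start 0; Z[10]=0
i=11: i≥r, start 0; Z[11]=3 grow→box=[11,14)
i=12: min(r-i=2, Z[1]=0)=0; Z[12]=0
i=13: min(r-i=1, Z[2]=1)=1; Z[13]=1
i=14: i≥r, start 0; Z[14]=0
i=15: i≥r, start 0; Z[15]=0
i=16: i≥r, start 0; Z[16]=0
i=17: i≥r, start 0; Z[17]=0
i=18: i≥r, start 0; Z[18]=1 grow→box=[18,19)
i=19: i≥r, start 0; Z[19]=0
i=20: i≥r, start 0; Z[20]=3 grow→box=[20,23)
i=21: min(r-i=2, Z[1]=0)=0; Z[21]=0
i=22: min(r-i=1, Z[2]=1)=1; Z[22]=1
i=23: i≥r, start 0; Z[23]=0
i=24: i≥r, start 0; Z[24]=0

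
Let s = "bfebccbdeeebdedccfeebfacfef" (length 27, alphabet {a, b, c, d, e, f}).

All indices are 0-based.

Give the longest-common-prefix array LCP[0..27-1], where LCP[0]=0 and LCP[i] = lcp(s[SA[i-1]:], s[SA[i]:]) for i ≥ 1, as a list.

[0, 0, 1, 3, 1, 2, 0, 1, 2, 1, 3, 0, 1, 2, 0, 2, 2, 1, 1, 3, 2, 1, 0, 1, 1, 2, 2]

sorted suffixes:
  #0 SA[0]=22  'acfef'
  #1 SA[1]=3  'bccbdeeebdedccfeebfacfef'
  #2 SA[2]=11  'bdedccfeebfacfef'
  #3 SA[3]=6  'bdeeebdedccfeebfacfef'
  #4 SA[4]=20  'bfacfef'
  #5 SA[5]=0  'bfebccbdeeebdedccfeebfacfef'
  #6 SA[6]=5  'cbdeeebdedccfeebfacfef'
  #7 SA[7]=4  'ccbdeeebdedccfeebfacfef'
  #8 SA[8]=15  'ccfeebfacfef'
  #9 SA[9]=16  'cfeebfacfef'
  #10 SA[10]=23  'cfef'
  #11 SA[11]=14  'dccfeebfacfef'
  #12 SA[12]=12  'dedccfeebfacfef'
  #13 SA[13]=7  'deeebdedccfeebfacfef'
  #14 SA[14]=2  'ebccbdeeebdedccfeebfacfef'
  #15 SA[15]=10  'ebdedccfeebfacfef'
  #16 SA[16]=19  'ebfacfef'
  #17 SA[17]=13  'edccfeebfacfef'
  #18 SA[18]=9  'eebdedccfeebfacfef'
  #19 SA[19]=18  'eebfacfef'
  #20 SA[20]=8  'eeebdedccfeebfacfef'
  #21 SA[21]=25  'ef'
  #22 SA[22]=26  'f'
  #23 SA[23]=21  'facfef'
  #24 SA[24]=1  'febccbdeeebdedccfeebfacfef'
  #25 SA[25]=17  'feebfacfef'
  #26 SA[26]=24  'fef'

SA = [22, 3, 11, 6, 20, 0, 5, 4, 15, 16, 23, 14, 12, 7, 2, 10, 19, 13, 9, 18, 8, 25, 26, 21, 1, 17, 24]
[i] adj suffixes → lcp
  [1] 22/3 → 0 ('')
  [2] 3/11 → 1 ('b')
  [3] 11/6 → 3 ('bde')
  [4] 6/20 → 1 ('b')
  [5] 20/0 → 2 ('bf')
  [6] 0/5 → 0 ('')
  [7] 5/4 → 1 ('c')
  [8] 4/15 → 2 ('cc')
  [9] 15/16 → 1 ('c')
  [10] 16/23 → 3 ('cfe')
  [11] 23/14 → 0 ('')
  [12] 14/12 → 1 ('d')
  [13] 12/7 → 2 ('de')
  [14] 7/2 → 0 ('')
  [15] 2/10 → 2 ('eb')
  [16] 10/19 → 2 ('eb')
  [17] 19/13 → 1 ('e')
  [18] 13/9 → 1 ('e')
  [19] 9/18 → 3 ('eeb')
  [20] 18/8 → 2 ('ee')
  [21] 8/25 → 1 ('e')
  [22] 25/26 → 0 ('')
  [23] 26/21 → 1 ('f')
  [24] 21/1 → 1 ('f')
  [25] 1/17 → 2 ('fe')
  [26] 17/24 → 2 ('fe')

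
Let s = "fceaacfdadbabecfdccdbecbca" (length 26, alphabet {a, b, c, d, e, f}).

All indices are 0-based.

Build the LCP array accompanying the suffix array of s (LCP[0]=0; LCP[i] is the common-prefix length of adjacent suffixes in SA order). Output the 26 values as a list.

[0, 1, 1, 1, 1, 0, 1, 1, 3, 0, 1, 1, 1, 1, 1, 3, 0, 1, 2, 1, 0, 1, 2, 0, 1, 2]

sorted suffixes:
  #0 SA[0]=25  'a'
  #1 SA[1]=3  'aacfdadbabecfdccdbecbca'
  #2 SA[2]=11  'abecfdccdbecbca'
  #3 SA[3]=4  'acfdadbabecfdccdbecbca'
  #4 SA[4]=8  'adbabecfdccdbecbca'
  #5 SA[5]=10  'babecfdccdbecbca'
  #6 SA[6]=23  'bca'
  #7 SA[7]=20  'becbca'
  #8 SA[8]=12  'becfdccdbecbca'
  #9 SA[9]=24  'ca'
  #10 SA[10]=22  'cbca'
  #11 SA[11]=17  'ccdbecbca'
  #12 SA[12]=18  'cdbecbca'
  #13 SA[13]=1  'ceaacfdadbabecfdccdbecbca'
  #14 SA[14]=5  'cfdadbabecfdccdbecbca'
  #15 SA[15]=14  'cfdccdbecbca'
  #16 SA[16]=7  'dadbabecfdccdbecbca'
  #17 SA[17]=9  'dbabecfdccdbecbca'
  #18 SA[18]=19  'dbecbca'
  #19 SA[19]=16  'dccdbecbca'
  #20 SA[20]=2  'eaacfdadbabecfdccdbecbca'
  #21 SA[21]=21  'ecbca'
  #22 SA[22]=13  'ecfdccdbecbca'
  #23 SA[23]=0  'fceaacfdadbabecfdccdbecbca'
  #24 SA[24]=6  'fdadbabecfdccdbecbca'
  #25 SA[25]=15  'fdccdbecbca'

SA = [25, 3, 11, 4, 8, 10, 23, 20, 12, 24, 22, 17, 18, 1, 5, 14, 7, 9, 19, 16, 2, 21, 13, 0, 6, 15]
i: (SA[i-1],SA[i]) lcp shared
  1: (25,3) 1 'a'
  2: (3,11) 1 'a'
  3: (11,4) 1 'a'
  4: (4,8) 1 'a'
  5: (8,10) 0 ''
  6: (10,23) 1 'b'
  7: (23,20) 1 'b'
  8: (20,12) 3 'bec'
  9: (12,24) 0 ''
  10: (24,22) 1 'c'
  11: (22,17) 1 'c'
  12: (17,18) 1 'c'
  13: (18,1) 1 'c'
  14: (1,5) 1 'c'
  15: (5,14) 3 'cfd'
  16: (14,7) 0 ''
  17: (7,9) 1 'd'
  18: (9,19) 2 'db'
  19: (19,16) 1 'd'
  20: (16,2) 0 ''
  21: (2,21) 1 'e'
  22: (21,13) 2 'ec'
  23: (13,0) 0 ''
  24: (0,6) 1 'f'
  25: (6,15) 2 'fd'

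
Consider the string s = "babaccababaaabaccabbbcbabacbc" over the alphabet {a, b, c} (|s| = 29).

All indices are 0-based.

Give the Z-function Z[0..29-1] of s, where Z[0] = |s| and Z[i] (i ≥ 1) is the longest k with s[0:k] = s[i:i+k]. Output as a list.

Z[0]=29
i=1: fresh scan; Z[1]=0
i=2: fresh scan; Z[2]=2 grow→box=[2,4)
i=3: min(r-i=1, Z[1]=0)=0; Z[3]=0
i=4: fresh scan; Z[4]=0
i=5: fresh scan; Z[5]=0
i=6: fresh scan; Z[6]=0
i=7: fresh scan; Z[7]=4 grow→box=[7,11)
i=8: min(r-i=3, Z[1]=0)=0; Z[8]=0
i=9: min(r-i=2, Z[2]=2)=2; Z[9]=2
i=10: min(r-i=1, Z[3]=0)=0; Z[10]=0
i=11: fresh scan; Z[11]=0
i=12: fresh scan; Z[12]=0
i=13: fresh scan; Z[13]=2 grow→box=[13,15)
i=14: min(r-i=1, Z[1]=0)=0; Z[14]=0
i=15: fresh scan; Z[15]=0
i=16: fresh scan; Z[16]=0
i=17: fresh scan; Z[17]=0
i=18: fresh scan; Z[18]=1 grow→box=[18,19)
i=19: fresh scan; Z[19]=1 grow→box=[19,20)
i=20: fresh scan; Z[20]=1 grow→box=[20,21)
i=21: fresh scan; Z[21]=0
i=22: fresh scan; Z[22]=5 grow→box=[22,27)
i=23: min(r-i=4, Z[1]=0)=0; Z[23]=0
i=24: min(r-i=3, Z[2]=2)=2; Z[24]=2
i=25: min(r-i=2, Z[3]=0)=0; Z[25]=0
i=26: min(r-i=1, Z[4]=0)=0; Z[26]=0
i=27: fresh scan; Z[27]=1 grow→box=[27,28)
i=28: fresh scan; Z[28]=0

[29, 0, 2, 0, 0, 0, 0, 4, 0, 2, 0, 0, 0, 2, 0, 0, 0, 0, 1, 1, 1, 0, 5, 0, 2, 0, 0, 1, 0]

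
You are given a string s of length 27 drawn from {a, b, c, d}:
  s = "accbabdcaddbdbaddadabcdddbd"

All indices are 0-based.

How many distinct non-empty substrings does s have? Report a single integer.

339

rank→(start, suffix):
  0 → (19, 'abcdddbd')
  1 → (4, 'abdcaddbdbaddadabcdddbd')
  2 → (0, 'accbabdcaddbdbaddadabcdddbd')
  3 → (17, 'adabcdddbd')
  4 → (14, 'addadabcdddbd')
  5 → (8, 'addbdbaddadabcdddbd')
  6 → (3, 'babdcaddbdbaddadabcdddbd')
  7 → (13, 'baddadabcdddbd')
  8 → (20, 'bcdddbd')
  9 → (25, 'bd')
  10 → (11, 'bdbaddadabcdddbd')
  11 → (5, 'bdcaddbdbaddadabcdddbd')
  12 → (7, 'caddbdbaddadabcdddbd')
  13 → (2, 'cbabdcaddbdbaddadabcdddbd')
  14 → (1, 'ccbabdcaddbdbaddadabcdddbd')
  15 → (21, 'cdddbd')
  16 → (26, 'd')
  17 → (18, 'dabcdddbd')
  18 → (16, 'dadabcdddbd')
  19 → (12, 'dbaddadabcdddbd')
  20 → (24, 'dbd')
  21 → (10, 'dbdbaddadabcdddbd')
  22 → (6, 'dcaddbdbaddadabcdddbd')
  23 → (15, 'ddadabcdddbd')
  24 → (23, 'ddbd')
  25 → (9, 'ddbdbaddadabcdddbd')
  26 → (22, 'dddbd')

SA = [19, 4, 0, 17, 14, 8, 3, 13, 20, 25, 11, 5, 7, 2, 1, 21, 26, 18, 16, 12, 24, 10, 6, 15, 23, 9, 22]
[i] adj suffixes → lcp
  [1] 19/4 → 2 ('ab')
  [2] 4/0 → 1 ('a')
  [3] 0/17 → 1 ('a')
  [4] 17/14 → 2 ('ad')
  [5] 14/8 → 3 ('add')
  [6] 8/3 → 0 ('')
  [7] 3/13 → 2 ('ba')
  [8] 13/20 → 1 ('b')
  [9] 20/25 → 1 ('b')
  [10] 25/11 → 2 ('bd')
  [11] 11/5 → 2 ('bd')
  [12] 5/7 → 0 ('')
  [13] 7/2 → 1 ('c')
  [14] 2/1 → 1 ('c')
  [15] 1/21 → 1 ('c')
  [16] 21/26 → 0 ('')
  [17] 26/18 → 1 ('d')
  [18] 18/16 → 2 ('da')
  [19] 16/12 → 1 ('d')
  [20] 12/24 → 2 ('db')
  [21] 24/10 → 3 ('dbd')
  [22] 10/6 → 1 ('d')
  [23] 6/15 → 1 ('d')
  [24] 15/23 → 2 ('dd')
  [25] 23/9 → 4 ('ddbd')
  [26] 9/22 → 2 ('dd')

n(n+1)/2 = 27·28/2 = 378
Σ LCP = 0 + 2 + 1 + 1 + 2 + 3 + 0 + 2 + 1 + 1 + 2 + 2 + 0 + 1 + 1 + 1 + 0 + 1 + 2 + 1 + 2 + 3 + 1 + 1 + 2 + 4 + 2 = 39
distinct = 378 − 39 = 339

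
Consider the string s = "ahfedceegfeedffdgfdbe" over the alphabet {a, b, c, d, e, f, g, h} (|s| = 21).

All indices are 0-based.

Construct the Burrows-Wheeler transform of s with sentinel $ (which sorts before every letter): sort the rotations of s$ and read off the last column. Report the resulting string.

rank  rotation                last
    0  $ahfedceegfeedffdgfdbe  e
    1  ahfedceegfeedffdgfdbe$  $
    2  be$ahfedceegfeedffdgfd  d
    3  ceegfeedffdgfdbe$ahfed  d
    4  dbe$ahfedceegfeedffdgf  f
    5  dceegfeedffdgfdbe$ahfe  e
    6  dffdgfdbe$ahfedceegfee  e
    7  dgfdbe$ahfedceegfeedff  f
    8  e$ahfedceegfeedffdgfdb  b
    9  edceegfeedffdgfdbe$ahf  f
   10  edffdgfdbe$ahfedceegfe  e
   11  eedffdgfdbe$ahfedceegf  f
   12  eegfeedffdgfdbe$ahfedc  c
   13  egfeedffdgfdbe$ahfedce  e
   14  fdbe$ahfedceegfeedffdg  g
   15  fdgfdbe$ahfedceegfeedf  f
   16  fedceegfeedffdgfdbe$ah  h
   17  feedffdgfdbe$ahfedceeg  g
   18  ffdgfdbe$ahfedceegfeed  d
   19  gfdbe$ahfedceegfeedffd  d
   20  gfeedffdgfdbe$ahfedcee  e
   21  hfedceegfeedffdgfdbe$a  a

e$ddfeefbfefcegfhgddea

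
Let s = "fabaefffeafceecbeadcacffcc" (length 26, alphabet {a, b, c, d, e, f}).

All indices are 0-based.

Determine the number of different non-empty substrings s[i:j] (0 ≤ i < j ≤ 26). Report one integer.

rank | idx | suffix
   0 |   1 | abaefffeafceecbeadcacffcc
   1 |  20 | acffcc
   2 |  17 | adcacffcc
   3 |   3 | aefffeafceecbeadcacffcc
   4 |   9 | afceecbeadcacffcc
   5 |   2 | baefffeafceecbeadcacffcc
   6 |  15 | beadcacffcc
   7 |  25 | c
   8 |  19 | cacffcc
   9 |  14 | cbeadcacffcc
  10 |  24 | cc
  11 |  11 | ceecbeadcacffcc
  12 |  21 | cffcc
  13 |  18 | dcacffcc
  14 |  16 | eadcacffcc
  15 |   8 | eafceecbeadcacffcc
  16 |  13 | ecbeadcacffcc
  17 |  12 | eecbeadcacffcc
  18 |   4 | efffeafceecbeadcacffcc
  19 |   0 | fabaefffeafceecbeadcacffcc
  20 |  23 | fcc
  21 |  10 | fceecbeadcacffcc
  22 |   7 | feafceecbeadcacffcc
  23 |  22 | ffcc
  24 |   6 | ffeafceecbeadcacffcc
  25 |   5 | fffeafceecbeadcacffcc

SA = [1, 20, 17, 3, 9, 2, 15, 25, 19, 14, 24, 11, 21, 18, 16, 8, 13, 12, 4, 0, 23, 10, 7, 22, 6, 5]
[i] adj suffixes → lcp
  [1] 1/20 → 1 ('a')
  [2] 20/17 → 1 ('a')
  [3] 17/3 → 1 ('a')
  [4] 3/9 → 1 ('a')
  [5] 9/2 → 0 ('')
  [6] 2/15 → 1 ('b')
  [7] 15/25 → 0 ('')
  [8] 25/19 → 1 ('c')
  [9] 19/14 → 1 ('c')
  [10] 14/24 → 1 ('c')
  [11] 24/11 → 1 ('c')
  [12] 11/21 → 1 ('c')
  [13] 21/18 → 0 ('')
  [14] 18/16 → 0 ('')
  [15] 16/8 → 2 ('ea')
  [16] 8/13 → 1 ('e')
  [17] 13/12 → 1 ('e')
  [18] 12/4 → 1 ('e')
  [19] 4/0 → 0 ('')
  [20] 0/23 → 1 ('f')
  [21] 23/10 → 2 ('fc')
  [22] 10/7 → 1 ('f')
  [23] 7/22 → 1 ('f')
  [24] 22/6 → 2 ('ff')
  [25] 6/5 → 2 ('ff')

n(n+1)/2 = 26·27/2 = 351
Σ LCP = 0 + 1 + 1 + 1 + 1 + 0 + 1 + 0 + 1 + 1 + 1 + 1 + 1 + 0 + 0 + 2 + 1 + 1 + 1 + 0 + 1 + 2 + 1 + 1 + 2 + 2 = 24
distinct = 351 − 24 = 327

327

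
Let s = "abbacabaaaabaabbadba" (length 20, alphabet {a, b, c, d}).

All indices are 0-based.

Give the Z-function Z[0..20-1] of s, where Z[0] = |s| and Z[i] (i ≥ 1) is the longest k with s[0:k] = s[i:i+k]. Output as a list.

[20, 0, 0, 1, 0, 2, 0, 1, 1, 1, 2, 0, 1, 4, 0, 0, 1, 0, 0, 1]

Z[0]=20
i=1: outside box; Z[1]=0
i=2: outside box; Z[2]=0
i=3: outside box; Z[3]=1 scan→box=[3,4)
i=4: outside box; Z[4]=0
i=5: outside box; Z[5]=2 scan→box=[5,7)
i=6: min(r-i=1, Z[1]=0)=0; Z[6]=0
i=7: outside box; Z[7]=1 scan→box=[7,8)
i=8: outside box; Z[8]=1 scan→box=[8,9)
i=9: outside box; Z[9]=1 scan→box=[9,10)
i=10: outside box; Z[10]=2 scan→box=[10,12)
i=11: min(r-i=1, Z[1]=0)=0; Z[11]=0
i=12: outside box; Z[12]=1 scan→box=[12,13)
i=13: outside box; Z[13]=4 scan→box=[13,17)
i=14: min(r-i=3, Z[1]=0)=0; Z[14]=0
i=15: min(r-i=2, Z[2]=0)=0; Z[15]=0
i=16: min(r-i=1, Z[3]=1)=1; Z[16]=1
i=17: outside box; Z[17]=0
i=18: outside box; Z[18]=0
i=19: outside box; Z[19]=1 scan→box=[19,20)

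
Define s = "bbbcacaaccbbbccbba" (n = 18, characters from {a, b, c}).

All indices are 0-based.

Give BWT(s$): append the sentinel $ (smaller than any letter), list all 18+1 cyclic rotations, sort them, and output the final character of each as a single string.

abccabc$cbbbbabccba

rank  rotation             last
    0  $bbbcacaaccbbbccbba  a
    1  a$bbbcacaaccbbbccbb  b
    2  aaccbbbccbba$bbbcac  c
    3  acaaccbbbccbba$bbbc  c
    4  accbbbccbba$bbbcaca  a
    5  ba$bbbcacaaccbbbccb  b
    6  bba$bbbcacaaccbbbcc  c
    7  bbbcacaaccbbbccbba$  $
    8  bbbccbba$bbbcacaacc  c
    9  bbcacaaccbbbccbba$b  b
   10  bbccbba$bbbcacaaccb  b
   11  bcacaaccbbbccbba$bb  b
   12  bccbba$bbbcacaaccbb  b
   13  caaccbbbccbba$bbbca  a
   14  cacaaccbbbccbba$bbb  b
   15  cbba$bbbcacaaccbbbc  c
   16  cbbbccbba$bbbcacaac  c
   17  ccbba$bbbcacaaccbbb  b
   18  ccbbbccbba$bbbcacaa  a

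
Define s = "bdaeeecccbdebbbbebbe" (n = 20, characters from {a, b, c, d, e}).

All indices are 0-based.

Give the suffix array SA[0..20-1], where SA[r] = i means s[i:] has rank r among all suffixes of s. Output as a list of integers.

[2, 12, 13, 17, 14, 0, 9, 18, 15, 8, 7, 6, 1, 10, 19, 11, 16, 5, 4, 3]

rank | idx | suffix
   0 |   2 | aeeecccbdebbbbebbe
   1 |  12 | bbbbebbe
   2 |  13 | bbbebbe
   3 |  17 | bbe
   4 |  14 | bbebbe
   5 |   0 | bdaeeecccbdebbbbebbe
   6 |   9 | bdebbbbebbe
   7 |  18 | be
   8 |  15 | bebbe
   9 |   8 | cbdebbbbebbe
  10 |   7 | ccbdebbbbebbe
  11 |   6 | cccbdebbbbebbe
  12 |   1 | daeeecccbdebbbbebbe
  13 |  10 | debbbbebbe
  14 |  19 | e
  15 |  11 | ebbbbebbe
  16 |  16 | ebbe
  17 |   5 | ecccbdebbbbebbe
  18 |   4 | eecccbdebbbbebbe
  19 |   3 | eeecccbdebbbbebbe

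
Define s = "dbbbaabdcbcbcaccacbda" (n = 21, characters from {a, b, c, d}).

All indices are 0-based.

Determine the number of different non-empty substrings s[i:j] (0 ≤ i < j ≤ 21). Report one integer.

rank | idx | suffix
   0 |  20 | a
   1 |   4 | aabdcbcbcaccacbda
   2 |   5 | abdcbcbcaccacbda
   3 |  16 | acbda
   4 |  13 | accacbda
   5 |   3 | baabdcbcbcaccacbda
   6 |   2 | bbaabdcbcbcaccacbda
   7 |   1 | bbbaabdcbcbcaccacbda
   8 |  11 | bcaccacbda
   9 |   9 | bcbcaccacbda
  10 |  18 | bda
  11 |   6 | bdcbcbcaccacbda
  12 |  15 | cacbda
  13 |  12 | caccacbda
  14 |  10 | cbcaccacbda
  15 |   8 | cbcbcaccacbda
  16 |  17 | cbda
  17 |  14 | ccacbda
  18 |  19 | da
  19 |   0 | dbbbaabdcbcbcaccacbda
  20 |   7 | dcbcbcaccacbda

SA = [20, 4, 5, 16, 13, 3, 2, 1, 11, 9, 18, 6, 15, 12, 10, 8, 17, 14, 19, 0, 7]
[i] adj suffixes → lcp
  [1] 20/4 → 1 ('a')
  [2] 4/5 → 1 ('a')
  [3] 5/16 → 1 ('a')
  [4] 16/13 → 2 ('ac')
  [5] 13/3 → 0 ('')
  [6] 3/2 → 1 ('b')
  [7] 2/1 → 2 ('bb')
  [8] 1/11 → 1 ('b')
  [9] 11/9 → 2 ('bc')
  [10] 9/18 → 1 ('b')
  [11] 18/6 → 2 ('bd')
  [12] 6/15 → 0 ('')
  [13] 15/12 → 3 ('cac')
  [14] 12/10 → 1 ('c')
  [15] 10/8 → 3 ('cbc')
  [16] 8/17 → 2 ('cb')
  [17] 17/14 → 1 ('c')
  [18] 14/19 → 0 ('')
  [19] 19/0 → 1 ('d')
  [20] 0/7 → 1 ('d')

n(n+1)/2 = 21·22/2 = 231
Σ LCP = 0 + 1 + 1 + 1 + 2 + 0 + 1 + 2 + 1 + 2 + 1 + 2 + 0 + 3 + 1 + 3 + 2 + 1 + 0 + 1 + 1 = 26
distinct = 231 − 26 = 205

205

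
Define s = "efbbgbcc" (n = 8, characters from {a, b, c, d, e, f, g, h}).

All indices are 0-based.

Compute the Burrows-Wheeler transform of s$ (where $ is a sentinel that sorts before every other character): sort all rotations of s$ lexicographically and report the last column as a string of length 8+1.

cfgbcb$eb

rank  rotation   last
    0  $efbbgbcc  c
    1  bbgbcc$ef  f
    2  bcc$efbbg  g
    3  bgbcc$efb  b
    4  c$efbbgbc  c
    5  cc$efbbgb  b
    6  efbbgbcc$  $
    7  fbbgbcc$e  e
    8  gbcc$efbb  b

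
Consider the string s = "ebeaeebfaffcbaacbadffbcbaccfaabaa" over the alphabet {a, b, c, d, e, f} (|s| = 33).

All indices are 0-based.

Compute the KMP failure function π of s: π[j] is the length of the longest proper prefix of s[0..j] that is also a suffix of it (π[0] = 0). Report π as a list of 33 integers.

[0, 0, 1, 0, 1, 1, 2, 0, 0, 0, 0, 0, 0, 0, 0, 0, 0, 0, 0, 0, 0, 0, 0, 0, 0, 0, 0, 0, 0, 0, 0, 0, 0]

π[0] = 0
j=1 s[j]='b': π[1]=0 (border '')
j=2 s[j]='e': π[2]=1 (border 'e')
j=3 s[j]='a': k: 1→0; π[3]=0 (border '')
j=4 s[j]='e': π[4]=1 (border 'e')
j=5 s[j]='e': k: 1→0; π[5]=1 (border 'e')
j=6 s[j]='b': π[6]=2 (border 'eb')
j=7 s[j]='f': k: 2→0; π[7]=0 (border '')
j=8 s[j]='a': π[8]=0 (border '')
j=9 s[j]='f': π[9]=0 (border '')
j=10 s[j]='f': π[10]=0 (border '')
j=11 s[j]='c': π[11]=0 (border '')
j=12 s[j]='b': π[12]=0 (border '')
j=13 s[j]='a': π[13]=0 (border '')
j=14 s[j]='a': π[14]=0 (border '')
j=15 s[j]='c': π[15]=0 (border '')
j=16 s[j]='b': π[16]=0 (border '')
j=17 s[j]='a': π[17]=0 (border '')
j=18 s[j]='d': π[18]=0 (border '')
j=19 s[j]='f': π[19]=0 (border '')
j=20 s[j]='f': π[20]=0 (border '')
j=21 s[j]='b': π[21]=0 (border '')
j=22 s[j]='c': π[22]=0 (border '')
j=23 s[j]='b': π[23]=0 (border '')
j=24 s[j]='a': π[24]=0 (border '')
j=25 s[j]='c': π[25]=0 (border '')
j=26 s[j]='c': π[26]=0 (border '')
j=27 s[j]='f': π[27]=0 (border '')
j=28 s[j]='a': π[28]=0 (border '')
j=29 s[j]='a': π[29]=0 (border '')
j=30 s[j]='b': π[30]=0 (border '')
j=31 s[j]='a': π[31]=0 (border '')
j=32 s[j]='a': π[32]=0 (border '')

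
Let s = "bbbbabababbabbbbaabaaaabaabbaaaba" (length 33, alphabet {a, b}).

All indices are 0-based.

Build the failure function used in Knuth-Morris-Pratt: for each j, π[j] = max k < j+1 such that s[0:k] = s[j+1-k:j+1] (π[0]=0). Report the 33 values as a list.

[0, 1, 2, 3, 0, 1, 0, 1, 0, 1, 2, 0, 1, 2, 3, 4, 5, 0, 1, 0, 0, 0, 0, 1, 0, 0, 1, 2, 0, 0, 0, 1, 0]

π[0] = 0
j=1 s[j]='b': π[1]=1 (border 'b')
j=2 s[j]='b': π[2]=2 (border 'bb')
j=3 s[j]='b': π[3]=3 (border 'bbb')
j=4 s[j]='a': k: 3→2→1→0; π[4]=0 (border '')
j=5 s[j]='b': π[5]=1 (border 'b')
j=6 s[j]='a': k: 1→0; π[6]=0 (border '')
j=7 s[j]='b': π[7]=1 (border 'b')
j=8 s[j]='a': k: 1→0; π[8]=0 (border '')
j=9 s[j]='b': π[9]=1 (border 'b')
j=10 s[j]='b': π[10]=2 (border 'bb')
j=11 s[j]='a': k: 2→1→0; π[11]=0 (border '')
j=12 s[j]='b': π[12]=1 (border 'b')
j=13 s[j]='b': π[13]=2 (border 'bb')
j=14 s[j]='b': π[14]=3 (border 'bbb')
j=15 s[j]='b': π[15]=4 (border 'bbbb')
j=16 s[j]='a': π[16]=5 (border 'bbbba')
j=17 s[j]='a': k: 5→0; π[17]=0 (border '')
j=18 s[j]='b': π[18]=1 (border 'b')
j=19 s[j]='a': k: 1→0; π[19]=0 (border '')
j=20 s[j]='a': π[20]=0 (border '')
j=21 s[j]='a': π[21]=0 (border '')
j=22 s[j]='a': π[22]=0 (border '')
j=23 s[j]='b': π[23]=1 (border 'b')
j=24 s[j]='a': k: 1→0; π[24]=0 (border '')
j=25 s[j]='a': π[25]=0 (border '')
j=26 s[j]='b': π[26]=1 (border 'b')
j=27 s[j]='b': π[27]=2 (border 'bb')
j=28 s[j]='a': k: 2→1→0; π[28]=0 (border '')
j=29 s[j]='a': π[29]=0 (border '')
j=30 s[j]='a': π[30]=0 (border '')
j=31 s[j]='b': π[31]=1 (border 'b')
j=32 s[j]='a': k: 1→0; π[32]=0 (border '')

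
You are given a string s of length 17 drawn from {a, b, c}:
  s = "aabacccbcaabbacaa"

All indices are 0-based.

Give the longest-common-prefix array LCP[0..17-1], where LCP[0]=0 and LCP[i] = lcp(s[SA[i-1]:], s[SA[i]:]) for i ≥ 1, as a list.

rank | idx | suffix
   0 |  16 | a
   1 |  15 | aa
   2 |   0 | aabacccbcaabbacaa
   3 |   9 | aabbacaa
   4 |   1 | abacccbcaabbacaa
   5 |  10 | abbacaa
   6 |  13 | acaa
   7 |   3 | acccbcaabbacaa
   8 |  12 | bacaa
   9 |   2 | bacccbcaabbacaa
  10 |  11 | bbacaa
  11 |   7 | bcaabbacaa
  12 |  14 | caa
  13 |   8 | caabbacaa
  14 |   6 | cbcaabbacaa
  15 |   5 | ccbcaabbacaa
  16 |   4 | cccbcaabbacaa

SA = [16, 15, 0, 9, 1, 10, 13, 3, 12, 2, 11, 7, 14, 8, 6, 5, 4]
rank  pair      lcp
   1  s[16:],s[15:]  1  'a'
   2  s[15:],s[0:]  2  'aa'
   3  s[0:],s[9:]  3  'aab'
   4  s[9:],s[1:]  1  'a'
   5  s[1:],s[10:]  2  'ab'
   6  s[10:],s[13:]  1  'a'
   7  s[13:],s[3:]  2  'ac'
   8  s[3:],s[12:]  0  ''
   9  s[12:],s[2:]  3  'bac'
  10  s[2:],s[11:]  1  'b'
  11  s[11:],s[7:]  1  'b'
  12  s[7:],s[14:]  0  ''
  13  s[14:],s[8:]  3  'caa'
  14  s[8:],s[6:]  1  'c'
  15  s[6:],s[5:]  1  'c'
  16  s[5:],s[4:]  2  'cc'

[0, 1, 2, 3, 1, 2, 1, 2, 0, 3, 1, 1, 0, 3, 1, 1, 2]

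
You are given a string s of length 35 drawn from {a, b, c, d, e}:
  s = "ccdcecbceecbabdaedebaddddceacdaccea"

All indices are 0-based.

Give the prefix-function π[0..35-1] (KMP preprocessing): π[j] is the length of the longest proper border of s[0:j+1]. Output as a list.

[0, 1, 0, 1, 0, 1, 0, 1, 0, 0, 1, 0, 0, 0, 0, 0, 0, 0, 0, 0, 0, 0, 0, 0, 0, 1, 0, 0, 1, 0, 0, 1, 2, 0, 0]

π[0] = 0
j=1 s[j]='c': π[1]=1 (border 'c')
j=2 s[j]='d': k: 1→0; π[2]=0 (border '')
j=3 s[j]='c': π[3]=1 (border 'c')
j=4 s[j]='e': k: 1→0; π[4]=0 (border '')
j=5 s[j]='c': π[5]=1 (border 'c')
j=6 s[j]='b': k: 1→0; π[6]=0 (border '')
j=7 s[j]='c': π[7]=1 (border 'c')
j=8 s[j]='e': k: 1→0; π[8]=0 (border '')
j=9 s[j]='e': π[9]=0 (border '')
j=10 s[j]='c': π[10]=1 (border 'c')
j=11 s[j]='b': k: 1→0; π[11]=0 (border '')
j=12 s[j]='a': π[12]=0 (border '')
j=13 s[j]='b': π[13]=0 (border '')
j=14 s[j]='d': π[14]=0 (border '')
j=15 s[j]='a': π[15]=0 (border '')
j=16 s[j]='e': π[16]=0 (border '')
j=17 s[j]='d': π[17]=0 (border '')
j=18 s[j]='e': π[18]=0 (border '')
j=19 s[j]='b': π[19]=0 (border '')
j=20 s[j]='a': π[20]=0 (border '')
j=21 s[j]='d': π[21]=0 (border '')
j=22 s[j]='d': π[22]=0 (border '')
j=23 s[j]='d': π[23]=0 (border '')
j=24 s[j]='d': π[24]=0 (border '')
j=25 s[j]='c': π[25]=1 (border 'c')
j=26 s[j]='e': k: 1→0; π[26]=0 (border '')
j=27 s[j]='a': π[27]=0 (border '')
j=28 s[j]='c': π[28]=1 (border 'c')
j=29 s[j]='d': k: 1→0; π[29]=0 (border '')
j=30 s[j]='a': π[30]=0 (border '')
j=31 s[j]='c': π[31]=1 (border 'c')
j=32 s[j]='c': π[32]=2 (border 'cc')
j=33 s[j]='e': k: 2→1→0; π[33]=0 (border '')
j=34 s[j]='a': π[34]=0 (border '')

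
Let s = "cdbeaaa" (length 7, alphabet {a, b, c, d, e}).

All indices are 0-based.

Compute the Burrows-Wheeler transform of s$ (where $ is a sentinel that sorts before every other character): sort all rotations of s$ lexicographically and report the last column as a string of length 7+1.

rank  rotation  last
    0  $cdbeaaa  a
    1  a$cdbeaa  a
    2  aa$cdbea  a
    3  aaa$cdbe  e
    4  beaaa$cd  d
    5  cdbeaaa$  $
    6  dbeaaa$c  c
    7  eaaa$cdb  b

aaaed$cb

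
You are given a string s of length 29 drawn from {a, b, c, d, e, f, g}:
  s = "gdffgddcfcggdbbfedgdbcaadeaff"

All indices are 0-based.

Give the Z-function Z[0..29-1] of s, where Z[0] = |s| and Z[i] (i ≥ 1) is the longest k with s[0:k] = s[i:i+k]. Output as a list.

Z[0]=29
i=1: fresh scan; Z[1]=0
i=2: fresh scan; Z[2]=0
i=3: fresh scan; Z[3]=0
i=4: fresh scan; Z[4]=2 extend→box=[4,6)
i=5: min(r-i=1, Z[1]=0)=0; Z[5]=0
i=6: fresh scan; Z[6]=0
i=7: fresh scan; Z[7]=0
i=8: fresh scan; Z[8]=0
i=9: fresh scan; Z[9]=0
i=10: fresh scan; Z[10]=1 extend→box=[10,11)
i=11: fresh scan; Z[11]=2 extend→box=[11,13)
i=12: min(r-i=1, Z[1]=0)=0; Z[12]=0
i=13: fresh scan; Z[13]=0
i=14: fresh scan; Z[14]=0
i=15: fresh scan; Z[15]=0
i=16: fresh scan; Z[16]=0
i=17: fresh scan; Z[17]=0
i=18: fresh scan; Z[18]=2 extend→box=[18,20)
i=19: min(r-i=1, Z[1]=0)=0; Z[19]=0
i=20: fresh scan; Z[20]=0
i=21: fresh scan; Z[21]=0
i=22: fresh scan; Z[22]=0
i=23: fresh scan; Z[23]=0
i=24: fresh scan; Z[24]=0
i=25: fresh scan; Z[25]=0
i=26: fresh scan; Z[26]=0
i=27: fresh scan; Z[27]=0
i=28: fresh scan; Z[28]=0

[29, 0, 0, 0, 2, 0, 0, 0, 0, 0, 1, 2, 0, 0, 0, 0, 0, 0, 2, 0, 0, 0, 0, 0, 0, 0, 0, 0, 0]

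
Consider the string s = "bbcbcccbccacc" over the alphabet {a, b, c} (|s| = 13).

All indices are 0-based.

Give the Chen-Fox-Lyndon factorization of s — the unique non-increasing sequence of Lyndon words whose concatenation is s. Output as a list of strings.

["bbcbcccbcc", "acc"]

emit factor 1: 'bbcbcccbcc' (i=0, period=10)
emit factor 2: 'acc' (i=10, period=3)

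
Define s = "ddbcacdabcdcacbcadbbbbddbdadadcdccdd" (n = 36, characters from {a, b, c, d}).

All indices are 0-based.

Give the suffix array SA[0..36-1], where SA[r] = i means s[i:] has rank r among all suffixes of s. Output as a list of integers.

[7, 12, 4, 26, 16, 28, 18, 19, 20, 2, 14, 8, 24, 21, 11, 3, 15, 13, 32, 5, 9, 30, 33, 35, 6, 25, 27, 17, 1, 23, 10, 31, 29, 34, 0, 22]

rank | idx | suffix
   0 |   7 | abcdcacbcadbbbbddbdadadcdccdd
   1 |  12 | acbcadbbbbddbdadadcdccdd
   2 |   4 | acdabcdcacbcadbbbbddbdadadcdccdd
   3 |  26 | adadcdccdd
   4 |  16 | adbbbbddbdadadcdccdd
   5 |  28 | adcdccdd
   6 |  18 | bbbbddbdadadcdccdd
   7 |  19 | bbbddbdadadcdccdd
   8 |  20 | bbddbdadadcdccdd
   9 |   2 | bcacdabcdcacbcadbbbbddbdadadcdccdd
  10 |  14 | bcadbbbbddbdadadcdccdd
  11 |   8 | bcdcacbcadbbbbddbdadadcdccdd
  12 |  24 | bdadadcdccdd
  13 |  21 | bddbdadadcdccdd
  14 |  11 | cacbcadbbbbddbdadadcdccdd
  15 |   3 | cacdabcdcacbcadbbbbddbdadadcdccdd
  16 |  15 | cadbbbbddbdadadcdccdd
  17 |  13 | cbcadbbbbddbdadadcdccdd
  18 |  32 | ccdd
  19 |   5 | cdabcdcacbcadbbbbddbdadadcdccdd
  20 |   9 | cdcacbcadbbbbddbdadadcdccdd
  21 |  30 | cdccdd
  22 |  33 | cdd
  23 |  35 | d
  24 |   6 | dabcdcacbcadbbbbddbdadadcdccdd
  25 |  25 | dadadcdccdd
  26 |  27 | dadcdccdd
  27 |  17 | dbbbbddbdadadcdccdd
  28 |   1 | dbcacdabcdcacbcadbbbbddbdadadcdccdd
  29 |  23 | dbdadadcdccdd
  30 |  10 | dcacbcadbbbbddbdadadcdccdd
  31 |  31 | dccdd
  32 |  29 | dcdccdd
  33 |  34 | dd
  34 |   0 | ddbcacdabcdcacbcadbbbbddbdadadcdccdd
  35 |  22 | ddbdadadcdccdd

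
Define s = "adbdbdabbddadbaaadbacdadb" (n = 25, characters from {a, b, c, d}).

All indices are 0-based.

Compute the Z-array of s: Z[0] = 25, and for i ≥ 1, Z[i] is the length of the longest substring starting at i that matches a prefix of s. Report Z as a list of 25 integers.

[25, 0, 0, 0, 0, 0, 1, 0, 0, 0, 0, 3, 0, 0, 1, 1, 3, 0, 0, 1, 0, 0, 3, 0, 0]

Z[0]=25
i=1: outside box; Z[1]=0
i=2: outside box; Z[2]=0
i=3: outside box; Z[3]=0
i=4: outside box; Z[4]=0
i=5: outside box; Z[5]=0
i=6: outside box; Z[6]=1 scan→box=[6,7)
i=7: outside box; Z[7]=0
i=8: outside box; Z[8]=0
i=9: outside box; Z[9]=0
i=10: outside box; Z[10]=0
i=11: outside box; Z[11]=3 scan→box=[11,14)
i=12: min(r-i=2, Z[1]=0)=0; Z[12]=0
i=13: min(r-i=1, Z[2]=0)=0; Z[13]=0
i=14: outside box; Z[14]=1 scan→box=[14,15)
i=15: outside box; Z[15]=1 scan→box=[15,16)
i=16: outside box; Z[16]=3 scan→box=[16,19)
i=17: min(r-i=2, Z[1]=0)=0; Z[17]=0
i=18: min(r-i=1, Z[2]=0)=0; Z[18]=0
i=19: outside box; Z[19]=1 scan→box=[19,20)
i=20: outside box; Z[20]=0
i=21: outside box; Z[21]=0
i=22: outside box; Z[22]=3 scan→box=[22,25)
i=23: min(r-i=2, Z[1]=0)=0; Z[23]=0
i=24: min(r-i=1, Z[2]=0)=0; Z[24]=0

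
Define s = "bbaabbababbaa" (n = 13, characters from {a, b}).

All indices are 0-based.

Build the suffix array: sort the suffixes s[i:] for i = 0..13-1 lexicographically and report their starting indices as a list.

rank | idx | suffix
   0 |  12 | a
   1 |  11 | aa
   2 |   2 | aabbababbaa
   3 |   6 | ababbaa
   4 |   8 | abbaa
   5 |   3 | abbababbaa
   6 |  10 | baa
   7 |   1 | baabbababbaa
   8 |   5 | bababbaa
   9 |   7 | babbaa
  10 |   9 | bbaa
  11 |   0 | bbaabbababbaa
  12 |   4 | bbababbaa

[12, 11, 2, 6, 8, 3, 10, 1, 5, 7, 9, 0, 4]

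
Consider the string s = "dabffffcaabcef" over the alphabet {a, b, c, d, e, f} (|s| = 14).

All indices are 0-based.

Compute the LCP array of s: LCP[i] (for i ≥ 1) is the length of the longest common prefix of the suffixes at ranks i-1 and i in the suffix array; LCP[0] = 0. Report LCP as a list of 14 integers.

[0, 1, 2, 0, 1, 0, 1, 0, 0, 0, 1, 1, 2, 3]

rank→(start, suffix):
  0 → (8, 'aabcef')
  1 → (9, 'abcef')
  2 → (1, 'abffffcaabcef')
  3 → (10, 'bcef')
  4 → (2, 'bffffcaabcef')
  5 → (7, 'caabcef')
  6 → (11, 'cef')
  7 → (0, 'dabffffcaabcef')
  8 → (12, 'ef')
  9 → (13, 'f')
  10 → (6, 'fcaabcef')
  11 → (5, 'ffcaabcef')
  12 → (4, 'fffcaabcef')
  13 → (3, 'ffffcaabcef')

SA = [8, 9, 1, 10, 2, 7, 11, 0, 12, 13, 6, 5, 4, 3]
i: (SA[i-1],SA[i]) lcp shared
  1: (8,9) 1 'a'
  2: (9,1) 2 'ab'
  3: (1,10) 0 ''
  4: (10,2) 1 'b'
  5: (2,7) 0 ''
  6: (7,11) 1 'c'
  7: (11,0) 0 ''
  8: (0,12) 0 ''
  9: (12,13) 0 ''
  10: (13,6) 1 'f'
  11: (6,5) 1 'f'
  12: (5,4) 2 'ff'
  13: (4,3) 3 'fff'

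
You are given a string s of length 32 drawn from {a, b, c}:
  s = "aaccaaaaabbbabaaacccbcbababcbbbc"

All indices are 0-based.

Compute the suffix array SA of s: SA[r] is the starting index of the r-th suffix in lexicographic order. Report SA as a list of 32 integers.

rank→(start, suffix):
  0 → (4, 'aaaaabbbabaaacccbcbababcbbbc')
  1 → (5, 'aaaabbbabaaacccbcbababcbbbc')
  2 → (6, 'aaabbbabaaacccbcbababcbbbc')
  3 → (14, 'aaacccbcbababcbbbc')
  4 → (7, 'aabbbabaaacccbcbababcbbbc')
  5 → (0, 'aaccaaaaabbbabaaacccbcbababcbbbc')
  6 → (15, 'aacccbcbababcbbbc')
  7 → (12, 'abaaacccbcbababcbbbc')
  8 → (23, 'ababcbbbc')
  9 → (8, 'abbbabaaacccbcbababcbbbc')
  10 → (25, 'abcbbbc')
  11 → (1, 'accaaaaabbbabaaacccbcbababcbbbc')
  12 → (16, 'acccbcbababcbbbc')
  13 → (13, 'baaacccbcbababcbbbc')
  14 → (11, 'babaaacccbcbababcbbbc')
  15 → (22, 'bababcbbbc')
  16 → (24, 'babcbbbc')
  17 → (10, 'bbabaaacccbcbababcbbbc')
  18 → (9, 'bbbabaaacccbcbababcbbbc')
  19 → (28, 'bbbc')
  20 → (29, 'bbc')
  21 → (30, 'bc')
  22 → (20, 'bcbababcbbbc')
  23 → (26, 'bcbbbc')
  24 → (31, 'c')
  25 → (3, 'caaaaabbbabaaacccbcbababcbbbc')
  26 → (21, 'cbababcbbbc')
  27 → (27, 'cbbbc')
  28 → (19, 'cbcbababcbbbc')
  29 → (2, 'ccaaaaabbbabaaacccbcbababcbbbc')
  30 → (18, 'ccbcbababcbbbc')
  31 → (17, 'cccbcbababcbbbc')

[4, 5, 6, 14, 7, 0, 15, 12, 23, 8, 25, 1, 16, 13, 11, 22, 24, 10, 9, 28, 29, 30, 20, 26, 31, 3, 21, 27, 19, 2, 18, 17]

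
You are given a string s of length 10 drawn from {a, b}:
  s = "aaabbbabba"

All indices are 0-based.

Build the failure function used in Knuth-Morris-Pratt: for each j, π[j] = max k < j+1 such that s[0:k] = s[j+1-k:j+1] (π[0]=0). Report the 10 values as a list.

π[0] = 0
j=1 s[j]='a': π[1]=1 (border 'a')
j=2 s[j]='a': π[2]=2 (border 'aa')
j=3 s[j]='b': k: 2→1→0; π[3]=0 (border '')
j=4 s[j]='b': π[4]=0 (border '')
j=5 s[j]='b': π[5]=0 (border '')
j=6 s[j]='a': π[6]=1 (border 'a')
j=7 s[j]='b': k: 1→0; π[7]=0 (border '')
j=8 s[j]='b': π[8]=0 (border '')
j=9 s[j]='a': π[9]=1 (border 'a')

[0, 1, 2, 0, 0, 0, 1, 0, 0, 1]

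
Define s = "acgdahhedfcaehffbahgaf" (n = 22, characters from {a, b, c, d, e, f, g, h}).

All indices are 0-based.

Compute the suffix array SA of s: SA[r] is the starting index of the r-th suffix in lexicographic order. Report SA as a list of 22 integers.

sorted suffixes:
  #0 SA[0]=0  'acgdahhedfcaehffbahgaf'
  #1 SA[1]=11  'aehffbahgaf'
  #2 SA[2]=20  'af'
  #3 SA[3]=17  'ahgaf'
  #4 SA[4]=4  'ahhedfcaehffbahgaf'
  #5 SA[5]=16  'bahgaf'
  #6 SA[6]=10  'caehffbahgaf'
  #7 SA[7]=1  'cgdahhedfcaehffbahgaf'
  #8 SA[8]=3  'dahhedfcaehffbahgaf'
  #9 SA[9]=8  'dfcaehffbahgaf'
  #10 SA[10]=7  'edfcaehffbahgaf'
  #11 SA[11]=12  'ehffbahgaf'
  #12 SA[12]=21  'f'
  #13 SA[13]=15  'fbahgaf'
  #14 SA[14]=9  'fcaehffbahgaf'
  #15 SA[15]=14  'ffbahgaf'
  #16 SA[16]=19  'gaf'
  #17 SA[17]=2  'gdahhedfcaehffbahgaf'
  #18 SA[18]=6  'hedfcaehffbahgaf'
  #19 SA[19]=13  'hffbahgaf'
  #20 SA[20]=18  'hgaf'
  #21 SA[21]=5  'hhedfcaehffbahgaf'

[0, 11, 20, 17, 4, 16, 10, 1, 3, 8, 7, 12, 21, 15, 9, 14, 19, 2, 6, 13, 18, 5]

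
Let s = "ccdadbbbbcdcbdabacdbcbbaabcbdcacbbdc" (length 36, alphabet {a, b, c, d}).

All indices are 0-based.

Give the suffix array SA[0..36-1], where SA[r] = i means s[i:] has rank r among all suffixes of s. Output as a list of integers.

rank | idx | suffix
   0 |  23 | aabcbdcacbbdc
   1 |  14 | abacdbcbbaabcbdcacbbdc
   2 |  24 | abcbdcacbbdc
   3 |  30 | acbbdc
   4 |  16 | acdbcbbaabcbdcacbbdc
   5 |   3 | adbbbbcdcbdabacdbcbbaabcbdcacbbdc
   6 |  22 | baabcbdcacbbdc
   7 |  15 | bacdbcbbaabcbdcacbbdc
   8 |  21 | bbaabcbdcacbbdc
   9 |   5 | bbbbcdcbdabacdbcbbaabcbdcacbbdc
  10 |   6 | bbbcdcbdabacdbcbbaabcbdcacbbdc
  11 |   7 | bbcdcbdabacdbcbbaabcbdcacbbdc
  12 |  32 | bbdc
  13 |  19 | bcbbaabcbdcacbbdc
  14 |  25 | bcbdcacbbdc
  15 |   8 | bcdcbdabacdbcbbaabcbdcacbbdc
  16 |  12 | bdabacdbcbbaabcbdcacbbdc
  17 |  33 | bdc
  18 |  27 | bdcacbbdc
  19 |  35 | c
  20 |  29 | cacbbdc
  21 |  20 | cbbaabcbdcacbbdc
  22 |  31 | cbbdc
  23 |  11 | cbdabacdbcbbaabcbdcacbbdc
  24 |  26 | cbdcacbbdc
  25 |   0 | ccdadbbbbcdcbdabacdbcbbaabcbdcacbbdc
  26 |   1 | cdadbbbbcdcbdabacdbcbbaabcbdcacbbdc
  27 |  17 | cdbcbbaabcbdcacbbdc
  28 |   9 | cdcbdabacdbcbbaabcbdcacbbdc
  29 |  13 | dabacdbcbbaabcbdcacbbdc
  30 |   2 | dadbbbbcdcbdabacdbcbbaabcbdcacbbdc
  31 |   4 | dbbbbcdcbdabacdbcbbaabcbdcacbbdc
  32 |  18 | dbcbbaabcbdcacbbdc
  33 |  34 | dc
  34 |  28 | dcacbbdc
  35 |  10 | dcbdabacdbcbbaabcbdcacbbdc

[23, 14, 24, 30, 16, 3, 22, 15, 21, 5, 6, 7, 32, 19, 25, 8, 12, 33, 27, 35, 29, 20, 31, 11, 26, 0, 1, 17, 9, 13, 2, 4, 18, 34, 28, 10]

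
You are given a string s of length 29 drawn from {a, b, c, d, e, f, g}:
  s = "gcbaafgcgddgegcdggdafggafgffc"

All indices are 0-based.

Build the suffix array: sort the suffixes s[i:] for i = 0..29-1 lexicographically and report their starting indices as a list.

rank | idx | suffix
   0 |   3 | aafgcgddgegcdggdafggafgffc
   1 |   4 | afgcgddgegcdggdafggafgffc
   2 |  23 | afgffc
   3 |  19 | afggafgffc
   4 |   2 | baafgcgddgegcdggdafggafgffc
   5 |  28 | c
   6 |   1 | cbaafgcgddgegcdggdafggafgffc
   7 |  14 | cdggdafggafgffc
   8 |   7 | cgddgegcdggdafggafgffc
   9 |  18 | dafggafgffc
  10 |   9 | ddgegcdggdafggafgffc
  11 |  10 | dgegcdggdafggafgffc
  12 |  15 | dggdafggafgffc
  13 |  12 | egcdggdafggafgffc
  14 |  27 | fc
  15 |  26 | ffc
  16 |   5 | fgcgddgegcdggdafggafgffc
  17 |  24 | fgffc
  18 |  20 | fggafgffc
  19 |  22 | gafgffc
  20 |   0 | gcbaafgcgddgegcdggdafggafgffc
  21 |  13 | gcdggdafggafgffc
  22 |   6 | gcgddgegcdggdafggafgffc
  23 |  17 | gdafggafgffc
  24 |   8 | gddgegcdggdafggafgffc
  25 |  11 | gegcdggdafggafgffc
  26 |  25 | gffc
  27 |  21 | ggafgffc
  28 |  16 | ggdafggafgffc

[3, 4, 23, 19, 2, 28, 1, 14, 7, 18, 9, 10, 15, 12, 27, 26, 5, 24, 20, 22, 0, 13, 6, 17, 8, 11, 25, 21, 16]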